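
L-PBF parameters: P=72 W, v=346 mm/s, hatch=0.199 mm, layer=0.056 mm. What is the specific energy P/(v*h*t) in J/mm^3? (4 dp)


Build rate = 346 * 0.199 * 0.056 = 3.855824 mm^3/s
SE = 72 / 3.855824 = 18.6731 J/mm^3


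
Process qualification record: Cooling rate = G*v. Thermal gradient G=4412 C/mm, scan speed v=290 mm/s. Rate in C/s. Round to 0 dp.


CR = 4412 * 290 = 1279480 C/s


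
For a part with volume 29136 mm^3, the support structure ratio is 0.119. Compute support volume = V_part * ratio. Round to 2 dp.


V_support = 29136 * 0.119 = 3467.18 mm^3


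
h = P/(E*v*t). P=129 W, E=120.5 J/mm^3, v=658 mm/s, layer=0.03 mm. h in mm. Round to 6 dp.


h = 129 / (120.5*658*0.03) = 0.054232 mm


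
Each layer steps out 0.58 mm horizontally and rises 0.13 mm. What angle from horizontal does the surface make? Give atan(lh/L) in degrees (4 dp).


angle = atan(0.13/0.58) = 12.6334 degrees


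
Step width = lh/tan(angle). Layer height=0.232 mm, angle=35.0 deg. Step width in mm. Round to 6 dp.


step = 0.232 / tan(35.0) = 0.33133 mm


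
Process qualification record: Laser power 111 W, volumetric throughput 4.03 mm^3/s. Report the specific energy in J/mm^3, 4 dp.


SE = 111 / 4.03 = 27.5434 J/mm^3


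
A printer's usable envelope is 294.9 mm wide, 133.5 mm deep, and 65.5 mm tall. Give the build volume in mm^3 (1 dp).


V = 294.9 * 133.5 * 65.5 = 2578679.3 mm^3


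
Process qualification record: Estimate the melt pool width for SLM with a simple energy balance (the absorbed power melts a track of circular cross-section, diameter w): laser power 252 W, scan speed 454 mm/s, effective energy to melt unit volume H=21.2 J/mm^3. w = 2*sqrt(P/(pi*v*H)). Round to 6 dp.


w = 2*sqrt(252/(pi*454*21.2)) = 0.182583 mm


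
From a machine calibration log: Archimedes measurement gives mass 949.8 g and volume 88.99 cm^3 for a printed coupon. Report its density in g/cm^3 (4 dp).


rho = 949.8 / 88.99 = 10.6731 g/cm^3


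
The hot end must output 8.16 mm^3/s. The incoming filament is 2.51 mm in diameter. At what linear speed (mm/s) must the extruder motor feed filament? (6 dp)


A = pi*(2.51/2)^2 = 4.948087
v = 8.16 / 4.948087 = 1.649122 mm/s


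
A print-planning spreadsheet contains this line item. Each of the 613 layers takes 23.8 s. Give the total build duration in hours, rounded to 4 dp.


t = 613 * 23.8 / 3600 = 4.0526 hrs


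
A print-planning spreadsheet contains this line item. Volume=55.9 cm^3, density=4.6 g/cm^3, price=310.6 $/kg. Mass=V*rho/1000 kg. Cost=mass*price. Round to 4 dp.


Mass = 55.9*4.6/1000 = 0.25714 kg
Cost = 0.25714 * 310.6 = 79.8677 $


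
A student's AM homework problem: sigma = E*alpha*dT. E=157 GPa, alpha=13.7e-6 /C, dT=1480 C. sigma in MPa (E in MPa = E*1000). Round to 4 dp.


sigma = 157*1000 * 13.7e-6 * 1480 = 3183.332 MPa


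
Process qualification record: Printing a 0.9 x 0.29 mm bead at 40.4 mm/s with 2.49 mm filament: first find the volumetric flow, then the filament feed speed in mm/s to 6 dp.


Q = 0.9 * 0.29 * 40.4 = 10.5444 mm^3/s
A_fil = pi*(2.49/2)^2 = 4.86954715 mm^2
v_feed = 10.5444 / 4.86954715 = 2.165376 mm/s


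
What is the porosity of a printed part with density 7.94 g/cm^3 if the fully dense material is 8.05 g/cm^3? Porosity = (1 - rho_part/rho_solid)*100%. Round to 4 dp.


Porosity = (1-7.94/8.05)*100 = 1.3665 %


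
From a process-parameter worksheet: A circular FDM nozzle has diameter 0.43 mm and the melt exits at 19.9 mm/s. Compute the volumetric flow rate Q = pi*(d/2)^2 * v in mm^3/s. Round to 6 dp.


A = pi*(0.43/2)^2 = 0.14522012 mm^2
Q = 0.14522012 * 19.9 = 2.88988 mm^3/s


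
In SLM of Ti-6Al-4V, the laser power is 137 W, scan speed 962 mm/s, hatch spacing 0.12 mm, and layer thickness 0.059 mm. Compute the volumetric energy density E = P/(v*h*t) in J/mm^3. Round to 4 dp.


E = 137 / (962*0.12*0.059) = 20.1146 J/mm^3


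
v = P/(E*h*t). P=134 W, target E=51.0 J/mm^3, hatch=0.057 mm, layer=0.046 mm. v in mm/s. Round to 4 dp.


v = 134 / (51.0*0.057*0.046) = 1002.0789 mm/s


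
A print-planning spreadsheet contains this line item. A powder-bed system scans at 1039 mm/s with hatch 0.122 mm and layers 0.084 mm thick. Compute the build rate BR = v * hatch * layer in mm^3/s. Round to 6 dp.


Rate = 1039 * 0.122 * 0.084 = 10.647672 mm^3/s


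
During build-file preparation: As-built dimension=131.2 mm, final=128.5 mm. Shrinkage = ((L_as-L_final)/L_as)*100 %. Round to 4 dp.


Shrinkage = ((131.2-128.5)/131.2)*100 = 2.0579 %


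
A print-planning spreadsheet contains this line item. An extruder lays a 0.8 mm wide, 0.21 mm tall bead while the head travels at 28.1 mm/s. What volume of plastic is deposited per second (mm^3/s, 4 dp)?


Rate = 0.8 * 0.21 * 28.1 = 4.7208 mm^3/s


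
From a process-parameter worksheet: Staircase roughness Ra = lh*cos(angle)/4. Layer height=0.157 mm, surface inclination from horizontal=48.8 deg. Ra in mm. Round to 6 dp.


Ra = 0.157 * cos(48.8) / 4 = 0.025854 mm


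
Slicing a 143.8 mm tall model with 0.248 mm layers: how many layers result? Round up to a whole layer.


Layers = ceil(143.8/0.248) = 580


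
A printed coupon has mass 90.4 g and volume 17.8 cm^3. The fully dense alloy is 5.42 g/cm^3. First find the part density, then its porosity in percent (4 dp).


rho_part = 90.4 / 17.8 = 5.07865169 g/cm^3
Porosity = (1 - 5.07865169/5.42)*100 = 6.2979 %


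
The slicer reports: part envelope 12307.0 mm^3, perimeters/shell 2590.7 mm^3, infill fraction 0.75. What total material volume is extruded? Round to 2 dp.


V_infill = (12307.0 - 2590.7) * 0.75 = 7287.23
V_total = 2590.7 + 7287.23 = 9877.93 mm^3


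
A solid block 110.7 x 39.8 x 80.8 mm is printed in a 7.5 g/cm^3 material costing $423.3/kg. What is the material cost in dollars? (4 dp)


V = 110.7 * 39.8 * 80.8 = 355993.488 mm^3 = 355.993488 cm^3
Mass = 355.993488 * 7.5 / 1000 = 2.66995116 kg
Cost = 2.66995116 * 423.3 = 1130.1903 $


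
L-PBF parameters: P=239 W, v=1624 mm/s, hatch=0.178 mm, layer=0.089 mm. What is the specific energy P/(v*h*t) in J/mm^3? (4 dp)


Build rate = 1624 * 0.178 * 0.089 = 25.727408 mm^3/s
SE = 239 / 25.727408 = 9.2897 J/mm^3


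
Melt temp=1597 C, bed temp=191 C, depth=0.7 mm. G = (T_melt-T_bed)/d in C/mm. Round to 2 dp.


G = (1597-191)/0.7 = 2008.57 C/mm


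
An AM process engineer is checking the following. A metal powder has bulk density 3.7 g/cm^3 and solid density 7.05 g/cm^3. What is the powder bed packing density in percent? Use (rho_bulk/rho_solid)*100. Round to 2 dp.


Packing = (3.7/7.05)*100 = 52.48 %


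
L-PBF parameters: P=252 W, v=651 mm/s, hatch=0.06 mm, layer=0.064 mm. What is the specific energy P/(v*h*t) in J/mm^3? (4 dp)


Build rate = 651 * 0.06 * 0.064 = 2.49984 mm^3/s
SE = 252 / 2.49984 = 100.8065 J/mm^3


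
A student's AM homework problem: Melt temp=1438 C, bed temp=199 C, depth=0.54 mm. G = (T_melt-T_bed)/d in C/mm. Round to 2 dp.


G = (1438-199)/0.54 = 2294.44 C/mm


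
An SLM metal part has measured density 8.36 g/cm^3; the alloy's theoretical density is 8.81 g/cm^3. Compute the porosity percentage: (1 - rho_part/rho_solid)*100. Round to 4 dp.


Porosity = (1-8.36/8.81)*100 = 5.1078 %


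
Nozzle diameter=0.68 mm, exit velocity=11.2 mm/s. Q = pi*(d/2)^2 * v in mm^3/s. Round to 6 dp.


A = pi*(0.68/2)^2 = 0.36316811 mm^2
Q = 0.36316811 * 11.2 = 4.067483 mm^3/s


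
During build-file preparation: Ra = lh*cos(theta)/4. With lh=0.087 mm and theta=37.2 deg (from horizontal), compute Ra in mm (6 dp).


Ra = 0.087 * cos(37.2) / 4 = 0.017325 mm


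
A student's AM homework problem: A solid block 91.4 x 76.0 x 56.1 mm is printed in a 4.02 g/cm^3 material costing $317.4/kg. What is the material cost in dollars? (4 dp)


V = 91.4 * 76.0 * 56.1 = 389693.04 mm^3 = 389.69304 cm^3
Mass = 389.69304 * 4.02 / 1000 = 1.56656602 kg
Cost = 1.56656602 * 317.4 = 497.2281 $


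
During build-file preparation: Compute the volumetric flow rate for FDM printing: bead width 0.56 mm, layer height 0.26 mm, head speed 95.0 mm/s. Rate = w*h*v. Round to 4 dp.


Rate = 0.56 * 0.26 * 95.0 = 13.832 mm^3/s


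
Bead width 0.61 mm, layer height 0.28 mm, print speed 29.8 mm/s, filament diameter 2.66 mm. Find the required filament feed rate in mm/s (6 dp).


Q = 0.61 * 0.28 * 29.8 = 5.08984 mm^3/s
A_fil = pi*(2.66/2)^2 = 5.55716324 mm^2
v_feed = 5.08984 / 5.55716324 = 0.915906 mm/s


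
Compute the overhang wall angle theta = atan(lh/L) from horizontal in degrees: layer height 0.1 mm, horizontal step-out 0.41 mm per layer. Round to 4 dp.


angle = atan(0.1/0.41) = 13.707 degrees


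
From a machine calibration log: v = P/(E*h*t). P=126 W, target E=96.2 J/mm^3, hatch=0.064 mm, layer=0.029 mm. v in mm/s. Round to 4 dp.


v = 126 / (96.2*0.064*0.029) = 705.6957 mm/s


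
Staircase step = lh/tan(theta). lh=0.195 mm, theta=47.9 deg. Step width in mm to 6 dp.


step = 0.195 / tan(47.9) = 0.176196 mm


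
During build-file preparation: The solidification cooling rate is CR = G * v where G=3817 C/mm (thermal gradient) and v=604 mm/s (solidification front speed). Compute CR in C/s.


CR = 3817 * 604 = 2305468 C/s


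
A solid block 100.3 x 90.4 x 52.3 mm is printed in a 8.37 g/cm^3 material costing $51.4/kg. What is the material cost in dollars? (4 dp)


V = 100.3 * 90.4 * 52.3 = 474210.376 mm^3 = 474.210376 cm^3
Mass = 474.210376 * 8.37 / 1000 = 3.96914085 kg
Cost = 3.96914085 * 51.4 = 204.0138 $


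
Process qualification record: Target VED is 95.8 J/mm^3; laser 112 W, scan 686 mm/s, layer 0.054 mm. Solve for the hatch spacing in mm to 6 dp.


h = 112 / (95.8*686*0.054) = 0.03156 mm


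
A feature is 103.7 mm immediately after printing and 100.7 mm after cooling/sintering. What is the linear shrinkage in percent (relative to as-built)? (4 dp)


Shrinkage = ((103.7-100.7)/103.7)*100 = 2.893 %


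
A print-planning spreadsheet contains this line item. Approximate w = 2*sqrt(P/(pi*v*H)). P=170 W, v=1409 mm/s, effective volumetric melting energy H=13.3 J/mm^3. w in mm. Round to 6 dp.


w = 2*sqrt(170/(pi*1409*13.3)) = 0.107473 mm


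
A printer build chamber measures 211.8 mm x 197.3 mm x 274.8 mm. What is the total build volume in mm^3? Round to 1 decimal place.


V = 211.8 * 197.3 * 274.8 = 11483380.9 mm^3


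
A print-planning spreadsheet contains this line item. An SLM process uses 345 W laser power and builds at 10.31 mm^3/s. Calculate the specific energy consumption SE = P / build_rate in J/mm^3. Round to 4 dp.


SE = 345 / 10.31 = 33.4627 J/mm^3


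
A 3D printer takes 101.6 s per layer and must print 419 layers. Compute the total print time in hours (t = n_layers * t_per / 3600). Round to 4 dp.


t = 419 * 101.6 / 3600 = 11.8251 hrs


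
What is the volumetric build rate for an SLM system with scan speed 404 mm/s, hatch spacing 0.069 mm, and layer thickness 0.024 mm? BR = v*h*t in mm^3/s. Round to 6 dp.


Rate = 404 * 0.069 * 0.024 = 0.669024 mm^3/s


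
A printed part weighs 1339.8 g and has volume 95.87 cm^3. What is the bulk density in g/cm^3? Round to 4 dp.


rho = 1339.8 / 95.87 = 13.9752 g/cm^3


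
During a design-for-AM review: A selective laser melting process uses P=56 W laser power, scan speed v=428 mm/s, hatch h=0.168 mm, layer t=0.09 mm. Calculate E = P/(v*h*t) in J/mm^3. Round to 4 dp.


E = 56 / (428*0.168*0.09) = 8.6535 J/mm^3


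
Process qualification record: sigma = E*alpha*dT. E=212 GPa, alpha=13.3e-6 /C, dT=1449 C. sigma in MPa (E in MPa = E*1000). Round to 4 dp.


sigma = 212*1000 * 13.3e-6 * 1449 = 4085.6004 MPa


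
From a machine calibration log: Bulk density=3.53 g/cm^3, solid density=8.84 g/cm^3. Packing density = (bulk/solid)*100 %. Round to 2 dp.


Packing = (3.53/8.84)*100 = 39.93 %


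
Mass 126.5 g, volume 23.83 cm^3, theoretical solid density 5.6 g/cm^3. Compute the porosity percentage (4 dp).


rho_part = 126.5 / 23.83 = 5.30843475 g/cm^3
Porosity = (1 - 5.30843475/5.6)*100 = 5.2065 %


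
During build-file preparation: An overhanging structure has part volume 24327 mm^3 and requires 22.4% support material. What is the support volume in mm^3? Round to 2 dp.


V_support = 24327 * 0.224 = 5449.25 mm^3


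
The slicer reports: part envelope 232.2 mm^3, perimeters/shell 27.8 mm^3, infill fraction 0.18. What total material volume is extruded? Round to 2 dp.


V_infill = (232.2 - 27.8) * 0.18 = 36.79
V_total = 27.8 + 36.79 = 64.59 mm^3


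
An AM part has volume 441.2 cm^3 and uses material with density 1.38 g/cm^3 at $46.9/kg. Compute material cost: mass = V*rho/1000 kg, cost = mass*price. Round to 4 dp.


Mass = 441.2*1.38/1000 = 0.608856 kg
Cost = 0.608856 * 46.9 = 28.5553 $


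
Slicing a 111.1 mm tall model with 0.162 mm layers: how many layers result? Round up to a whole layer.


Layers = ceil(111.1/0.162) = 686


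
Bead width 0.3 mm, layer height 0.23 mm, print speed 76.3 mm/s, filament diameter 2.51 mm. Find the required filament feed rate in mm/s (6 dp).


Q = 0.3 * 0.23 * 76.3 = 5.2647 mm^3/s
A_fil = pi*(2.51/2)^2 = 4.94808697 mm^2
v_feed = 5.2647 / 4.94808697 = 1.063987 mm/s


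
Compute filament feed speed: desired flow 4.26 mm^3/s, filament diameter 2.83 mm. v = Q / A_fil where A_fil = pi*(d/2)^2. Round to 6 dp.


A = pi*(2.83/2)^2 = 6.290175
v = 4.26 / 6.290175 = 0.677247 mm/s


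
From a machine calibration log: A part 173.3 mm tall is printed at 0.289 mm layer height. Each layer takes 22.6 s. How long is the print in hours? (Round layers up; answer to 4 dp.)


Layers = ceil(173.3/0.289) = 600
t = 600 * 22.6 / 3600 = 3.7667 hrs


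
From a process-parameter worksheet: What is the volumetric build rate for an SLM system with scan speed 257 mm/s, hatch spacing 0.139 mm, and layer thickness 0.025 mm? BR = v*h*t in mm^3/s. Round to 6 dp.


Rate = 257 * 0.139 * 0.025 = 0.893075 mm^3/s


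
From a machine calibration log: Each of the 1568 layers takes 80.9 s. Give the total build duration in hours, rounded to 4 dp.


t = 1568 * 80.9 / 3600 = 35.2364 hrs


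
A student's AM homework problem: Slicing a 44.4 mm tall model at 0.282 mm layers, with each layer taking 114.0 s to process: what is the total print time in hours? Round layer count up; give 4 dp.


Layers = ceil(44.4/0.282) = 158
t = 158 * 114.0 / 3600 = 5.0033 hrs


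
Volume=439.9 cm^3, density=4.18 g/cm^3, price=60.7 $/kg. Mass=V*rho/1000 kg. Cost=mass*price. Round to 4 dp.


Mass = 439.9*4.18/1000 = 1.838782 kg
Cost = 1.838782 * 60.7 = 111.6141 $


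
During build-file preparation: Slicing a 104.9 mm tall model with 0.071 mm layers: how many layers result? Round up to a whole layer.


Layers = ceil(104.9/0.071) = 1478


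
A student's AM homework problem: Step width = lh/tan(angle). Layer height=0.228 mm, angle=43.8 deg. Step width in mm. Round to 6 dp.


step = 0.228 / tan(43.8) = 0.237756 mm


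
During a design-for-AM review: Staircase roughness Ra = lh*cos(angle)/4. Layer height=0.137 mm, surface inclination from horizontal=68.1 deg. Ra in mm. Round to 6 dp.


Ra = 0.137 * cos(68.1) / 4 = 0.012775 mm


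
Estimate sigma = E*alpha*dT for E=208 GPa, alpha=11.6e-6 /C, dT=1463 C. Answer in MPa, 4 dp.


sigma = 208*1000 * 11.6e-6 * 1463 = 3529.9264 MPa


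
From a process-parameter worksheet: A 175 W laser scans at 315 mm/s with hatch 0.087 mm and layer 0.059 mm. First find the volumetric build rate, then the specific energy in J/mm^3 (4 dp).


Build rate = 315 * 0.087 * 0.059 = 1.616895 mm^3/s
SE = 175 / 1.616895 = 108.2321 J/mm^3


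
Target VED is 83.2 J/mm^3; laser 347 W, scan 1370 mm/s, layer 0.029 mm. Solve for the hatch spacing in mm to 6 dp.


h = 347 / (83.2*1370*0.029) = 0.104975 mm


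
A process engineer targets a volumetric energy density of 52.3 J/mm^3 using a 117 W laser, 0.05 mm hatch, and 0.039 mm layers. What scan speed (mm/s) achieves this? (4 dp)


v = 117 / (52.3*0.05*0.039) = 1147.2275 mm/s


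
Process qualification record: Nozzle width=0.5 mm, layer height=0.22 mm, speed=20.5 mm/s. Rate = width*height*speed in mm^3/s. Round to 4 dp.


Rate = 0.5 * 0.22 * 20.5 = 2.255 mm^3/s


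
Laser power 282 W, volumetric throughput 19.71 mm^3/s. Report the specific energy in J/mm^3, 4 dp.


SE = 282 / 19.71 = 14.3075 J/mm^3


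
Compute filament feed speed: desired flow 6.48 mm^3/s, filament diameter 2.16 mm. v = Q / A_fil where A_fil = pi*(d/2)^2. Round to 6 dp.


A = pi*(2.16/2)^2 = 3.664354
v = 6.48 / 3.664354 = 1.768388 mm/s


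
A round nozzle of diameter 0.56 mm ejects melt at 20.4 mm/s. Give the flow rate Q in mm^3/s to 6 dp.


A = pi*(0.56/2)^2 = 0.24630086 mm^2
Q = 0.24630086 * 20.4 = 5.024538 mm^3/s


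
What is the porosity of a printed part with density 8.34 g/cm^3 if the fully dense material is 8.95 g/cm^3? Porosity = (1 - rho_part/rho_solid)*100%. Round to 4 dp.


Porosity = (1-8.34/8.95)*100 = 6.8156 %


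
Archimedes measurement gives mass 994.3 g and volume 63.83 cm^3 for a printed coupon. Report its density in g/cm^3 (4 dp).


rho = 994.3 / 63.83 = 15.5773 g/cm^3


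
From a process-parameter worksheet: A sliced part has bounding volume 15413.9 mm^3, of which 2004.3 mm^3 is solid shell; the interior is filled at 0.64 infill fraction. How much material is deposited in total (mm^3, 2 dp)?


V_infill = (15413.9 - 2004.3) * 0.64 = 8582.14
V_total = 2004.3 + 8582.14 = 10586.44 mm^3


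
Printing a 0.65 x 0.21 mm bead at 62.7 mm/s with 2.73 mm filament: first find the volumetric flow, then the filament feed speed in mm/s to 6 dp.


Q = 0.65 * 0.21 * 62.7 = 8.55855 mm^3/s
A_fil = pi*(2.73/2)^2 = 5.85349397 mm^2
v_feed = 8.55855 / 5.85349397 = 1.462127 mm/s


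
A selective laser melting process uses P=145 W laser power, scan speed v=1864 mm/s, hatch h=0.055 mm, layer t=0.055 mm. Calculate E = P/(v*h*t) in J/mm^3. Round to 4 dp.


E = 145 / (1864*0.055*0.055) = 25.7156 J/mm^3


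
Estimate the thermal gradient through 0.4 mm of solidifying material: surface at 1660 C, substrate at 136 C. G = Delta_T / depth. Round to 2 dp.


G = (1660-136)/0.4 = 3810.0 C/mm


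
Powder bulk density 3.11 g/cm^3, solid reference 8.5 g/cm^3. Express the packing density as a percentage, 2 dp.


Packing = (3.11/8.5)*100 = 36.59 %


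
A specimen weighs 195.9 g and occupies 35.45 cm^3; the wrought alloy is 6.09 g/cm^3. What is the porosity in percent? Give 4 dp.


rho_part = 195.9 / 35.45 = 5.52609309 g/cm^3
Porosity = (1 - 5.52609309/6.09)*100 = 9.2596 %


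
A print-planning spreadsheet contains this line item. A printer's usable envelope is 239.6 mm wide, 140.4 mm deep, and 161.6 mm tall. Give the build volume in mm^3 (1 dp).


V = 239.6 * 140.4 * 161.6 = 5436198.1 mm^3


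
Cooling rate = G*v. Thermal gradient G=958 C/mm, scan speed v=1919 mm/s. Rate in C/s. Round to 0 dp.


CR = 958 * 1919 = 1838402 C/s


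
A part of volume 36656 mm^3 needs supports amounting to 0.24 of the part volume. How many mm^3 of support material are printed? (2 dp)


V_support = 36656 * 0.24 = 8797.44 mm^3


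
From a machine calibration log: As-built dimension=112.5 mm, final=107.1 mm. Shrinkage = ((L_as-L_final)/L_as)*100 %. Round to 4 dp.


Shrinkage = ((112.5-107.1)/112.5)*100 = 4.8 %


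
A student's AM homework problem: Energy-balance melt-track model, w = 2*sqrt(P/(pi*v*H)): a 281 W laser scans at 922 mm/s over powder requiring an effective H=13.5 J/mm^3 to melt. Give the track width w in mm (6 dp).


w = 2*sqrt(281/(pi*922*13.5)) = 0.169541 mm


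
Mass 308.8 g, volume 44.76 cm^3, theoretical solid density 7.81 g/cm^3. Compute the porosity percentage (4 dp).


rho_part = 308.8 / 44.76 = 6.89901698 g/cm^3
Porosity = (1 - 6.89901698/7.81)*100 = 11.6643 %


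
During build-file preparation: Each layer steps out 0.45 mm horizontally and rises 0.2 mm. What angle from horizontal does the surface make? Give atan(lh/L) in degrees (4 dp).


angle = atan(0.2/0.45) = 23.9625 degrees


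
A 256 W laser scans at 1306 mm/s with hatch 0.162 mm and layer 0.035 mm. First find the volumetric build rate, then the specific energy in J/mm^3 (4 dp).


Build rate = 1306 * 0.162 * 0.035 = 7.40502 mm^3/s
SE = 256 / 7.40502 = 34.5711 J/mm^3


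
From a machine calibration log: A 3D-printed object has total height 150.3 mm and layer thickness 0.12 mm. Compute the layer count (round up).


Layers = ceil(150.3/0.12) = 1253


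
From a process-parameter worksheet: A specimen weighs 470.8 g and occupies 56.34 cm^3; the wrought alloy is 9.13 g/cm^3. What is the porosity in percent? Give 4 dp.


rho_part = 470.8 / 56.34 = 8.35640753 g/cm^3
Porosity = (1 - 8.35640753/9.13)*100 = 8.4731 %


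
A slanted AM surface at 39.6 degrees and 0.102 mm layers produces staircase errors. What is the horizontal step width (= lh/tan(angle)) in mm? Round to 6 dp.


step = 0.102 / tan(39.6) = 0.123297 mm


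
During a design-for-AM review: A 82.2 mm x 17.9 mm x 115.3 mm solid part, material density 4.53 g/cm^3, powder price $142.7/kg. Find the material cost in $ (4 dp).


V = 82.2 * 17.9 * 115.3 = 169650.114 mm^3 = 169.650114 cm^3
Mass = 169.650114 * 4.53 / 1000 = 0.76851502 kg
Cost = 0.76851502 * 142.7 = 109.6671 $


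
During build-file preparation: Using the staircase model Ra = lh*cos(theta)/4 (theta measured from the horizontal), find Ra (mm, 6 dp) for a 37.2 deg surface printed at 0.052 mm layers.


Ra = 0.052 * cos(37.2) / 4 = 0.010355 mm


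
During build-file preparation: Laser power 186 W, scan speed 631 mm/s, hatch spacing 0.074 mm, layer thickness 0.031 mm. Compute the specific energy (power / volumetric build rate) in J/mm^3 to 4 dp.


Build rate = 631 * 0.074 * 0.031 = 1.447514 mm^3/s
SE = 186 / 1.447514 = 128.4962 J/mm^3


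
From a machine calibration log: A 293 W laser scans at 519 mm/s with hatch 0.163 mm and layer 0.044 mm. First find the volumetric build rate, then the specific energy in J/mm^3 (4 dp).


Build rate = 519 * 0.163 * 0.044 = 3.722268 mm^3/s
SE = 293 / 3.722268 = 78.7154 J/mm^3


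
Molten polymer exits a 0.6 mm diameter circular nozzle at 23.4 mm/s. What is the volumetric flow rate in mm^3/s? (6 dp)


A = pi*(0.6/2)^2 = 0.28274334 mm^2
Q = 0.28274334 * 23.4 = 6.616194 mm^3/s


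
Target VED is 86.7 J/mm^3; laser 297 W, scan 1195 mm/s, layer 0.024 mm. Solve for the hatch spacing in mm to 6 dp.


h = 297 / (86.7*1195*0.024) = 0.119442 mm


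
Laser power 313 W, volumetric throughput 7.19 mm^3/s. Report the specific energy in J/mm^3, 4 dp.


SE = 313 / 7.19 = 43.5327 J/mm^3


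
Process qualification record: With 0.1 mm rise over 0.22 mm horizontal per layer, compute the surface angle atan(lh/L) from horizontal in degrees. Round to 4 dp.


angle = atan(0.1/0.22) = 24.444 degrees


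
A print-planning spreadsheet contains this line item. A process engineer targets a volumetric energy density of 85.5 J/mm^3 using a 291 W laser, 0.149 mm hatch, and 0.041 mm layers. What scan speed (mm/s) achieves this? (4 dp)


v = 291 / (85.5*0.149*0.041) = 557.1303 mm/s


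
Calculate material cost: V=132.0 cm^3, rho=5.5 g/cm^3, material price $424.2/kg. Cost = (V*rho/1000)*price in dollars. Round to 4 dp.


Mass = 132.0*5.5/1000 = 0.726 kg
Cost = 0.726 * 424.2 = 307.9692 $


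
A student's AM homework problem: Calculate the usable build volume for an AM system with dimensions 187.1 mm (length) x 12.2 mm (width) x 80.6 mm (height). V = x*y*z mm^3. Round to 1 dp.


V = 187.1 * 12.2 * 80.6 = 183979.2 mm^3


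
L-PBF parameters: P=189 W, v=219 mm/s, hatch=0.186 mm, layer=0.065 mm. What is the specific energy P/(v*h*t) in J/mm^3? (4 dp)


Build rate = 219 * 0.186 * 0.065 = 2.64771 mm^3/s
SE = 189 / 2.64771 = 71.3824 J/mm^3


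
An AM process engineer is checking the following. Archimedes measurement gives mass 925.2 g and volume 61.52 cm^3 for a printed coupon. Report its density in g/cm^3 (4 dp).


rho = 925.2 / 61.52 = 15.039 g/cm^3


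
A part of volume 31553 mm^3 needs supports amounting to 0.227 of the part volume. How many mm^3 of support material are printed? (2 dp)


V_support = 31553 * 0.227 = 7162.53 mm^3


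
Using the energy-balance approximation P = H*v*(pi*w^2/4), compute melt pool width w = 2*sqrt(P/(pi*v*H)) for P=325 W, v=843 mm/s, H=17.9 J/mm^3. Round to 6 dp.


w = 2*sqrt(325/(pi*843*17.9)) = 0.165599 mm


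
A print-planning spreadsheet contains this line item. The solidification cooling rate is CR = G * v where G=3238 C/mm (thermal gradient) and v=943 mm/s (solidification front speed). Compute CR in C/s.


CR = 3238 * 943 = 3053434 C/s


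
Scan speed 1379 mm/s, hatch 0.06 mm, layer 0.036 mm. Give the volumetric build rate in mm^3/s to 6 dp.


Rate = 1379 * 0.06 * 0.036 = 2.97864 mm^3/s


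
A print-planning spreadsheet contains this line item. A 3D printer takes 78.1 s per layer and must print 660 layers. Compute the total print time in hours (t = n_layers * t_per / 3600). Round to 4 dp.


t = 660 * 78.1 / 3600 = 14.3183 hrs


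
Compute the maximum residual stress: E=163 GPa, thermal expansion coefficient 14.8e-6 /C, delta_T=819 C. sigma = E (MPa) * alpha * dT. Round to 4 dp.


sigma = 163*1000 * 14.8e-6 * 819 = 1975.7556 MPa


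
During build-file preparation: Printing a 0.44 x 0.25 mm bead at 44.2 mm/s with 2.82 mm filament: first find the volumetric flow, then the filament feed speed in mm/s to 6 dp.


Q = 0.44 * 0.25 * 44.2 = 4.862 mm^3/s
A_fil = pi*(2.82/2)^2 = 6.24580035 mm^2
v_feed = 4.862 / 6.24580035 = 0.778443 mm/s


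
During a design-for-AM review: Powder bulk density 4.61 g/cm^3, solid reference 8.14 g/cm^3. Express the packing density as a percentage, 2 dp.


Packing = (4.61/8.14)*100 = 56.63 %


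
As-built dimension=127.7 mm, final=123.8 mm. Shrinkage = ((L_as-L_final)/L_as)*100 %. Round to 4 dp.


Shrinkage = ((127.7-123.8)/127.7)*100 = 3.054 %


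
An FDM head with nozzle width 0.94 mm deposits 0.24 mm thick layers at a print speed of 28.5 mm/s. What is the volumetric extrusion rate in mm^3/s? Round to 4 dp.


Rate = 0.94 * 0.24 * 28.5 = 6.4296 mm^3/s


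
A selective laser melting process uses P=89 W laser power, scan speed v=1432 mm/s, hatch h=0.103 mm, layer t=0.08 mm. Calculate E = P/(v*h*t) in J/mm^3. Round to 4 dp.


E = 89 / (1432*0.103*0.08) = 7.5426 J/mm^3


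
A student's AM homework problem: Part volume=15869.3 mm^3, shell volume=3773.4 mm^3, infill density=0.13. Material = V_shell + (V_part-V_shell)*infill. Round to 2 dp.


V_infill = (15869.3 - 3773.4) * 0.13 = 1572.47
V_total = 3773.4 + 1572.47 = 5345.87 mm^3


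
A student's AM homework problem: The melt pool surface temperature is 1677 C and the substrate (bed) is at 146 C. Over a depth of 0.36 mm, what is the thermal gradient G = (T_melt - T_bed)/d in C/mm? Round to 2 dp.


G = (1677-146)/0.36 = 4252.78 C/mm


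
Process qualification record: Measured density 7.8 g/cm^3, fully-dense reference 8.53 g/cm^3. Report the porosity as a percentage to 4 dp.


Porosity = (1-7.8/8.53)*100 = 8.558 %


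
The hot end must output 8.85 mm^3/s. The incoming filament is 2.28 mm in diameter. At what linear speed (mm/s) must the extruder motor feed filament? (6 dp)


A = pi*(2.28/2)^2 = 4.082814
v = 8.85 / 4.082814 = 2.167623 mm/s


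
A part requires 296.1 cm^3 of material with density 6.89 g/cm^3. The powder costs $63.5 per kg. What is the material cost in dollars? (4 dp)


Mass = 296.1*6.89/1000 = 2.040129 kg
Cost = 2.040129 * 63.5 = 129.5482 $


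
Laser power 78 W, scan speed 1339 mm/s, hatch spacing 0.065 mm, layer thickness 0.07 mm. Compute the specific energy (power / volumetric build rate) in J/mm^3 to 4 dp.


Build rate = 1339 * 0.065 * 0.07 = 6.09245 mm^3/s
SE = 78 / 6.09245 = 12.8027 J/mm^3


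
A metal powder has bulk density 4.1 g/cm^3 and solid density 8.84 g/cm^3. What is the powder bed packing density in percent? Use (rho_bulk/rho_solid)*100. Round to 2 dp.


Packing = (4.1/8.84)*100 = 46.38 %


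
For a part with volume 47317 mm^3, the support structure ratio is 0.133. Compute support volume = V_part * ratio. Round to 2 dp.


V_support = 47317 * 0.133 = 6293.16 mm^3


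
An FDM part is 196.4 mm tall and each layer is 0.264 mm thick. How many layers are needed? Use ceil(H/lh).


Layers = ceil(196.4/0.264) = 744


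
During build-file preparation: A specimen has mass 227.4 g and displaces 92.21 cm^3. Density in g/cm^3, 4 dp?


rho = 227.4 / 92.21 = 2.4661 g/cm^3


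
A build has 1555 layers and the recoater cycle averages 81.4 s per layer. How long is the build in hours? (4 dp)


t = 1555 * 81.4 / 3600 = 35.1603 hrs


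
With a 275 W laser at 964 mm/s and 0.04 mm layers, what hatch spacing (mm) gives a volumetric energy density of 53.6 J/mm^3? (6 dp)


h = 275 / (53.6*964*0.04) = 0.133055 mm


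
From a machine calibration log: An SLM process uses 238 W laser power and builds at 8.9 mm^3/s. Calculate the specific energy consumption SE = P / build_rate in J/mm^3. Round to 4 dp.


SE = 238 / 8.9 = 26.7416 J/mm^3


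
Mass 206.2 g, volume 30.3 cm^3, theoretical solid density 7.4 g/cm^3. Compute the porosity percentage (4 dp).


rho_part = 206.2 / 30.3 = 6.80528053 g/cm^3
Porosity = (1 - 6.80528053/7.4)*100 = 8.0367 %


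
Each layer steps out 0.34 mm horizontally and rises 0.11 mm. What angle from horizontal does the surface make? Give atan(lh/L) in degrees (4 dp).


angle = atan(0.11/0.34) = 17.9279 degrees


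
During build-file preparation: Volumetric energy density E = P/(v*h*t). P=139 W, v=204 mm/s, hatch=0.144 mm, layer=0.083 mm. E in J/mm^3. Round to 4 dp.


E = 139 / (204*0.144*0.083) = 57.0091 J/mm^3


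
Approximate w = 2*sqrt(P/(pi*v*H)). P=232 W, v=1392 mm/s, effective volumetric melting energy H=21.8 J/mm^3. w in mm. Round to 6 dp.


w = 2*sqrt(232/(pi*1392*21.8)) = 0.098662 mm


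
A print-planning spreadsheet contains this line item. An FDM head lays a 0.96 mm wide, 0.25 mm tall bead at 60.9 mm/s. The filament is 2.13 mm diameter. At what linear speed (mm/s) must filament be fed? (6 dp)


Q = 0.96 * 0.25 * 60.9 = 14.616 mm^3/s
A_fil = pi*(2.13/2)^2 = 3.56327293 mm^2
v_feed = 14.616 / 3.56327293 = 4.101847 mm/s


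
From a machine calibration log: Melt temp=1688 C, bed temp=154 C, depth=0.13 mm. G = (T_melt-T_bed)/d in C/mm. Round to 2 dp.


G = (1688-154)/0.13 = 11800.0 C/mm


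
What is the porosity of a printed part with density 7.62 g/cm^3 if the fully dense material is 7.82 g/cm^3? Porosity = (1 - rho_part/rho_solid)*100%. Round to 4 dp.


Porosity = (1-7.62/7.82)*100 = 2.5575 %


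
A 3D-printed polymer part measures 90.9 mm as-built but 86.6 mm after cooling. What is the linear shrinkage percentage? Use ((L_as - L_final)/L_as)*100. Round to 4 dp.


Shrinkage = ((90.9-86.6)/90.9)*100 = 4.7305 %


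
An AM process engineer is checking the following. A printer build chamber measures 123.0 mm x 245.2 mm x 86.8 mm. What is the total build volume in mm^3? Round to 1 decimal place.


V = 123.0 * 245.2 * 86.8 = 2617853.3 mm^3


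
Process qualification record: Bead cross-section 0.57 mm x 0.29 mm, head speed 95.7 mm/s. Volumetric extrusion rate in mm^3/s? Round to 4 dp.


Rate = 0.57 * 0.29 * 95.7 = 15.8192 mm^3/s


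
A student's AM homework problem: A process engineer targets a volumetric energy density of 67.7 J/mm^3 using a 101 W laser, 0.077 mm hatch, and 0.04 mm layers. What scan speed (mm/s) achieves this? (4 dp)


v = 101 / (67.7*0.077*0.04) = 484.3753 mm/s


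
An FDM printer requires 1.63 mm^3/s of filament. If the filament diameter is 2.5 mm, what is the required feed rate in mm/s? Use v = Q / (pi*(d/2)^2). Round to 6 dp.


A = pi*(2.5/2)^2 = 4.908739
v = 1.63 / 4.908739 = 0.332061 mm/s


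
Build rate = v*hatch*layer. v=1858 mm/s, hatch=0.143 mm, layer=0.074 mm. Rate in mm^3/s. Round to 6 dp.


Rate = 1858 * 0.143 * 0.074 = 19.661356 mm^3/s


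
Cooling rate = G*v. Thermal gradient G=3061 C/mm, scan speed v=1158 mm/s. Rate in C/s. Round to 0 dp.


CR = 3061 * 1158 = 3544638 C/s


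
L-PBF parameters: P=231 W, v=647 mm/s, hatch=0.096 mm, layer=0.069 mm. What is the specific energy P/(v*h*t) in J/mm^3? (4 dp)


Build rate = 647 * 0.096 * 0.069 = 4.285728 mm^3/s
SE = 231 / 4.285728 = 53.8998 J/mm^3


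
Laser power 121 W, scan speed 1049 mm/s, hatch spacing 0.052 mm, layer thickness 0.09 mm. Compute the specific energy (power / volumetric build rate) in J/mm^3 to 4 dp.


Build rate = 1049 * 0.052 * 0.09 = 4.90932 mm^3/s
SE = 121 / 4.90932 = 24.647 J/mm^3


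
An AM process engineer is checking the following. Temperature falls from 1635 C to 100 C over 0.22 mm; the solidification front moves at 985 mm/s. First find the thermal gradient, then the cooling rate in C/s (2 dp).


G = (1635-100)/0.22 = 6977.27272727 C/mm
CR = 6977.27272727 * 985 = 6872613.64 C/s


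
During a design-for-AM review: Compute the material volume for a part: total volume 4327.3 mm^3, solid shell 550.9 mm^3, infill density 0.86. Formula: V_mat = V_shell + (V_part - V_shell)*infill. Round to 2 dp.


V_infill = (4327.3 - 550.9) * 0.86 = 3247.7
V_total = 550.9 + 3247.7 = 3798.6 mm^3


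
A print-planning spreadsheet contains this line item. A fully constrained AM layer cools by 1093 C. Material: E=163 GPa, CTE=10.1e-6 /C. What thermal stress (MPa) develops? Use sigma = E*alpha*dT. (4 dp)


sigma = 163*1000 * 10.1e-6 * 1093 = 1799.4059 MPa


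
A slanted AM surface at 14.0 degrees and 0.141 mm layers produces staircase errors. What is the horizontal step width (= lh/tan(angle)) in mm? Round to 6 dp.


step = 0.141 / tan(14.0) = 0.56552 mm


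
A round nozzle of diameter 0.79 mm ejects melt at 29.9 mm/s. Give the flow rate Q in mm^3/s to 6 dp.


A = pi*(0.79/2)^2 = 0.49016699 mm^2
Q = 0.49016699 * 29.9 = 14.655993 mm^3/s


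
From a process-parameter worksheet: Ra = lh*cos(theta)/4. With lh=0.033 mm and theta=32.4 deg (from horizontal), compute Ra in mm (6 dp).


Ra = 0.033 * cos(32.4) / 4 = 0.006966 mm


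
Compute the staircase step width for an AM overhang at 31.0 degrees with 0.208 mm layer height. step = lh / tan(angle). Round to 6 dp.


step = 0.208 / tan(31.0) = 0.34617 mm


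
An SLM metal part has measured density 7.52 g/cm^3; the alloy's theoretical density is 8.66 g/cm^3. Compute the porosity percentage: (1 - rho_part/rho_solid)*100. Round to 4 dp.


Porosity = (1-7.52/8.66)*100 = 13.164 %


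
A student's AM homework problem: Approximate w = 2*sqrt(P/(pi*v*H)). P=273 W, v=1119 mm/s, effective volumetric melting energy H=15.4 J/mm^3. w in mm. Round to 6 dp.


w = 2*sqrt(273/(pi*1119*15.4)) = 0.142024 mm


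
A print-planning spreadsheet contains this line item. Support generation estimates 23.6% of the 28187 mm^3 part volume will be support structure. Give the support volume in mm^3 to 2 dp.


V_support = 28187 * 0.236 = 6652.13 mm^3


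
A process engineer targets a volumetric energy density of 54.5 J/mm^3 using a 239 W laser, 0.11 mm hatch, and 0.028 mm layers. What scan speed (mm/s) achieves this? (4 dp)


v = 239 / (54.5*0.11*0.028) = 1423.8056 mm/s


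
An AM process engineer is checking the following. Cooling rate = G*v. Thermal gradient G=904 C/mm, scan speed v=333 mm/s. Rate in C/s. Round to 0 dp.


CR = 904 * 333 = 301032 C/s


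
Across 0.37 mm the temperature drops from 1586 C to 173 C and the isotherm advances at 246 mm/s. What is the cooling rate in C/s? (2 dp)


G = (1586-173)/0.37 = 3818.91891892 C/mm
CR = 3818.91891892 * 246 = 939454.05 C/s


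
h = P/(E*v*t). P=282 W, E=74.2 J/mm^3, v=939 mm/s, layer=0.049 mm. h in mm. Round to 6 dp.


h = 282 / (74.2*939*0.049) = 0.082601 mm


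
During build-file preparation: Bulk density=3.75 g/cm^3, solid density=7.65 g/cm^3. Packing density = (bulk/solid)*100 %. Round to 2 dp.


Packing = (3.75/7.65)*100 = 49.02 %


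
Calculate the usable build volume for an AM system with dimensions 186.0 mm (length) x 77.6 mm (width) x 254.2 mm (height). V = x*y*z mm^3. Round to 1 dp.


V = 186.0 * 77.6 * 254.2 = 3669021.1 mm^3


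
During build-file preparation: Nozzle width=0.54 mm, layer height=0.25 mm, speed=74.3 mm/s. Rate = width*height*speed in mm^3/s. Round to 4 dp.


Rate = 0.54 * 0.25 * 74.3 = 10.0305 mm^3/s


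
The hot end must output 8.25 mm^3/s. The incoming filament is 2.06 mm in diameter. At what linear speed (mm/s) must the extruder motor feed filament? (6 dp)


A = pi*(2.06/2)^2 = 3.332916
v = 8.25 / 3.332916 = 2.47531 mm/s


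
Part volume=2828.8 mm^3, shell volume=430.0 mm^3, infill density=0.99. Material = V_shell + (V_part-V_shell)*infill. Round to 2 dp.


V_infill = (2828.8 - 430.0) * 0.99 = 2374.81
V_total = 430.0 + 2374.81 = 2804.81 mm^3


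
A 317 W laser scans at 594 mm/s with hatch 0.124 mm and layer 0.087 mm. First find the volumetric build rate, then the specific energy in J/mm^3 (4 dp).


Build rate = 594 * 0.124 * 0.087 = 6.408072 mm^3/s
SE = 317 / 6.408072 = 49.4689 J/mm^3


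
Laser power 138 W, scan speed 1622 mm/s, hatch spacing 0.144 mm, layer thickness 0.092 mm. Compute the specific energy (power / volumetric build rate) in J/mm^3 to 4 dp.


Build rate = 1622 * 0.144 * 0.092 = 21.488256 mm^3/s
SE = 138 / 21.488256 = 6.4221 J/mm^3


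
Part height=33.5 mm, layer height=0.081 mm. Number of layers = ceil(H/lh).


Layers = ceil(33.5/0.081) = 414


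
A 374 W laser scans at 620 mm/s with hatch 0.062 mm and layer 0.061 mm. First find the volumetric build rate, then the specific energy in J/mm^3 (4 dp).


Build rate = 620 * 0.062 * 0.061 = 2.34484 mm^3/s
SE = 374 / 2.34484 = 159.4992 J/mm^3


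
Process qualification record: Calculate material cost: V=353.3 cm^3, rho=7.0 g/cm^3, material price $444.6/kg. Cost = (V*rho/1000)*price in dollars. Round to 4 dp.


Mass = 353.3*7.0/1000 = 2.4731 kg
Cost = 2.4731 * 444.6 = 1099.5403 $


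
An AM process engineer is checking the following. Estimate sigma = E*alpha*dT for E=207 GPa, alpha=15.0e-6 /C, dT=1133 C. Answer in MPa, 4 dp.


sigma = 207*1000 * 15.0e-6 * 1133 = 3517.965 MPa


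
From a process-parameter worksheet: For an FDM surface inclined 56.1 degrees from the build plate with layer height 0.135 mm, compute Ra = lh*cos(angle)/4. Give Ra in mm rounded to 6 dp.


Ra = 0.135 * cos(56.1) / 4 = 0.018824 mm


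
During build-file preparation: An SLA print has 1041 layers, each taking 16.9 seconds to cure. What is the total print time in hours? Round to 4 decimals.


t = 1041 * 16.9 / 3600 = 4.8869 hrs


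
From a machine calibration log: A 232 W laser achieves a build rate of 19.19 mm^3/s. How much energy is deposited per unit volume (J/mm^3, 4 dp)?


SE = 232 / 19.19 = 12.0896 J/mm^3


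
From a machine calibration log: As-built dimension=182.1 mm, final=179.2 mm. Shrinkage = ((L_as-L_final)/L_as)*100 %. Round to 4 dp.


Shrinkage = ((182.1-179.2)/182.1)*100 = 1.5925 %


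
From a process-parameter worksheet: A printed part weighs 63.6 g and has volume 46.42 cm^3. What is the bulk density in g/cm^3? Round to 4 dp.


rho = 63.6 / 46.42 = 1.3701 g/cm^3


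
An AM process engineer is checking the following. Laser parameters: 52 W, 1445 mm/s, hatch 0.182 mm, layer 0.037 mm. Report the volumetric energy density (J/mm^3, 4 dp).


E = 52 / (1445*0.182*0.037) = 5.3439 J/mm^3


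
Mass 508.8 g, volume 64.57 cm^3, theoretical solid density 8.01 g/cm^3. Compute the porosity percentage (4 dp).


rho_part = 508.8 / 64.57 = 7.87982035 g/cm^3
Porosity = (1 - 7.87982035/8.01)*100 = 1.6252 %
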